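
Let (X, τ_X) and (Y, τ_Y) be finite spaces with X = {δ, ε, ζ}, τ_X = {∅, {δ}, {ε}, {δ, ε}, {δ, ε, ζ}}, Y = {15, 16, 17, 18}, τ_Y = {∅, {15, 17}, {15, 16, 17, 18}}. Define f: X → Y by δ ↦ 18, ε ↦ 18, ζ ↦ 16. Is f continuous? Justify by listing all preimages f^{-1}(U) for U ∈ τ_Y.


f IS continuous.

Compute f^{-1}(U) for each U ∈ τ_Y:
  U = ∅: f^{-1}(U) = ∅ ∈ τ_X ✓.
  U = {15, 17}: f^{-1}(U) = ∅ ∈ τ_X ✓.
  U = {15, 16, 17, 18}: f^{-1}(U) = {δ, ε, ζ} ∈ τ_X ✓.
Every preimage lies in τ_X, so f IS continuous.


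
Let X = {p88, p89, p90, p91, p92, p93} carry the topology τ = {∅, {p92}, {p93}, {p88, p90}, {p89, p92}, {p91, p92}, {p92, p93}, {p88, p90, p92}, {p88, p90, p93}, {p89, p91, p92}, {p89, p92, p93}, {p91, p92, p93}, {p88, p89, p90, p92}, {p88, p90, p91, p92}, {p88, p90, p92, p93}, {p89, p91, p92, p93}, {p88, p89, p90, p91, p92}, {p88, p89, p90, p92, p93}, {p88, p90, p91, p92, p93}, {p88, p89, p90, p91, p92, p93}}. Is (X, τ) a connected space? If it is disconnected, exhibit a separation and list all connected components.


(X, τ) is disconnected; components = [{p93}, {p88, p90}, {p89, p91, p92}].

Find clopen sets (U ∈ τ with X ∖ U ∈ τ):
  U = ∅, X ∖ U = {p88, p89, p90, p91, p92, p93} — both open, so U is clopen.
  U = {p93}, X ∖ U = {p88, p89, p90, p91, p92} — both open, so U is clopen.
  U = {p88, p90}, X ∖ U = {p89, p91, p92, p93} — both open, so U is clopen.
  U = {p88, p90, p93}, X ∖ U = {p89, p91, p92} — both open, so U is clopen.
  U = {p89, p91, p92}, X ∖ U = {p88, p90, p93} — both open, so U is clopen.
  U = {p89, p91, p92, p93}, X ∖ U = {p88, p90} — both open, so U is clopen.
  U = {p88, p89, p90, p91, p92}, X ∖ U = {p93} — both open, so U is clopen.
  U = {p88, p89, p90, p91, p92, p93}, X ∖ U = ∅ — both open, so U is clopen.
Nontrivial clopen(s) exist: e.g. {p89, p91, p92, p93}. So (X, τ) is disconnected.
Compute connected components by grouping points that agree on all clopens:
  component: {p93}
  component: {p88, p90}
  component: {p89, p91, p92}


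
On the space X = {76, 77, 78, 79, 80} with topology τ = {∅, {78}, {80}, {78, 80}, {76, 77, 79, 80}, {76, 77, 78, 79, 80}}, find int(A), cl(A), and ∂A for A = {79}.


int(A) = ∅, cl(A) = {76, 77, 79}, ∂A = {76, 77, 79}.

Closed sets in (X, τ) are complements of opens:
  closed(X, τ) = {∅, {78}, {76, 77, 79}, {76, 77, 78, 79}, {76, 77, 79, 80}, {76, 77, 78, 79, 80}}.
int(A) = ⋃ {U ∈ τ : U ⊆ A}. Opens contained in A: ∅.
Taking the union of these: int(A) = ∅.
cl(A) = ⋂ {C closed : A ⊆ C}. Closed sets containing A: {76, 77, 79}, {76, 77, 78, 79}, {76, 77, 79, 80}, {76, 77, 78, 79, 80}.
Intersecting these: cl(A) = {76, 77, 79}.
∂A = cl(A) ∖ int(A) = {76, 77, 79} ∖ ∅ = {76, 77, 79}.


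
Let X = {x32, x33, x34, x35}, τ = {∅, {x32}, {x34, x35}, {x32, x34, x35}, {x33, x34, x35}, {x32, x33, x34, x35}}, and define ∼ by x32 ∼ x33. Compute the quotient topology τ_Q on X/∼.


X/∼ = {[x32=x33], [x34], [x35]}; |τ_Q| = 3.

Equivalence classes: [x32=x33], [x34], [x35].
Quotient map π: X → X/∼ sends x32 ↦ [x32=x33], x33 ↦ [x32=x33], x34 ↦ [x34], x35 ↦ [x35].
For each subset V ⊆ X/∼, compute π^{-1}(V) ⊆ X and check whether π^{-1}(V) ∈ τ. V is open in τ_Q iff π^{-1}(V) ∈ τ.
  V = {}: π^{-1}(V) = ∅ ∈ τ ✓.
  V = {[x32=x33]}: π^{-1}(V) = {x32, x33} ∉ τ ✗.
  V = {[x34]}: π^{-1}(V) = {x34} ∉ τ ✗.
  V = {[x32=x33], [x34]}: π^{-1}(V) = {x32, x33, x34} ∉ τ ✗.
  V = {[x35]}: π^{-1}(V) = {x35} ∉ τ ✗.
  V = {[x32=x33], [x35]}: π^{-1}(V) = {x32, x33, x35} ∉ τ ✗.
  V = {[x34], [x35]}: π^{-1}(V) = {x34, x35} ∈ τ ✓.
  V = {[x32=x33], [x34], [x35]}: π^{-1}(V) = {x32, x33, x34, x35} ∈ τ ✓.
Open sets in the quotient: τ_Q = {{}, {[x34], [x35]}, {[x32=x33], [x34], [x35]}} (3 elements).


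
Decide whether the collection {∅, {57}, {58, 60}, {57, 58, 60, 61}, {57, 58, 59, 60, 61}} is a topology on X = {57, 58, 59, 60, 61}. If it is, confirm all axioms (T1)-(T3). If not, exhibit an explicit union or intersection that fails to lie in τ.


τ is NOT a topology on X.

Axiom (T1): ∅ ∈ τ? Yes; X ∈ τ? Yes.
Axiom (T2/T3): check pairwise unions and intersections of members of τ.
Counterexample for (T2): {57} ∪ {58, 60} = {57, 58, 60} ∉ τ. Therefore τ is NOT a topology.


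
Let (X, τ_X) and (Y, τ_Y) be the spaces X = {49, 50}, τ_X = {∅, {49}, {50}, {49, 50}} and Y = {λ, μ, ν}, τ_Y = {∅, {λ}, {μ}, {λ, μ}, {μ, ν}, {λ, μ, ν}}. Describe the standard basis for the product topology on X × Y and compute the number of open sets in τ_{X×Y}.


Basis B = {∅ × ∅, {49} × {λ}, {49} × {μ}, {50} × {λ}, {50} × {μ}, {49} × {λ, μ}, {49, 50} × {λ}, {49} × {μ, ν}, {49, 50} × {μ}, {50} × {λ, μ}, {50} × {μ, ν}, {49} × {λ, μ, ν}, {50} × {λ, μ, ν}, {49, 50} × {λ, μ}, {49, 50} × {μ, ν}, {49, 50} × {λ, μ, ν}}; |τ_{X×Y}| = 36.

Enumerate products U × V with U ∈ τ_X, V ∈ τ_Y (deduplicated):
  ∅ × ∅ = {} (∅)
  {49} × {λ} = {(49,λ)}
  {49} × {μ} = {(49,μ)}
  {50} × {λ} = {(50,λ)}
  {50} × {μ} = {(50,μ)}
  {49} × {λ, μ} = {(49,λ), (49,μ)}
  {49, 50} × {λ} = {(49,λ), (50,λ)}
  {49} × {μ, ν} = {(49,μ), (49,ν)}
  {49, 50} × {μ} = {(49,μ), (50,μ)}
  {50} × {λ, μ} = {(50,λ), (50,μ)}
  {50} × {μ, ν} = {(50,μ), (50,ν)}
  {49} × {λ, μ, ν} = {(49,λ), (49,μ), (49,ν)}
  {50} × {λ, μ, ν} = {(50,λ), (50,μ), (50,ν)}
  {49, 50} × {λ, μ} = {(49,λ), (49,μ), (50,λ), (50,μ)}
  {49, 50} × {μ, ν} = {(49,μ), (49,ν), (50,μ), (50,ν)}
  {49, 50} × {λ, μ, ν} = {(49,λ), (49,μ), (49,ν), (50,λ), (50,μ), (50,ν)}
These 16 distinct sets form the basis B.
Close under arbitrary unions to get τ_{X×Y}; counting gives |τ_{X×Y}| = 36.


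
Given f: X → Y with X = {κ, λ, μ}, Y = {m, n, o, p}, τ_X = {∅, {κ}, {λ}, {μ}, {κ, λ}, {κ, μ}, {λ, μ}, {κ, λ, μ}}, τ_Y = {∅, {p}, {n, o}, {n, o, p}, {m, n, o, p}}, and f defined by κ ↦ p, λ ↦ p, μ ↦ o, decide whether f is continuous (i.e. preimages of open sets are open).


f IS continuous.

Compute f^{-1}(U) for each U ∈ τ_Y:
  U = ∅: f^{-1}(U) = ∅ ∈ τ_X ✓.
  U = {p}: f^{-1}(U) = {κ, λ} ∈ τ_X ✓.
  U = {n, o}: f^{-1}(U) = {μ} ∈ τ_X ✓.
  U = {n, o, p}: f^{-1}(U) = {κ, λ, μ} ∈ τ_X ✓.
  U = {m, n, o, p}: f^{-1}(U) = {κ, λ, μ} ∈ τ_X ✓.
Every preimage lies in τ_X, so f IS continuous.


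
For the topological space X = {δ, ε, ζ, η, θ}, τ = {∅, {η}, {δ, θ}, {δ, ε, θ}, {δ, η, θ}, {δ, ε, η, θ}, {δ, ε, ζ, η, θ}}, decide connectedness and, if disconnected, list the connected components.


(X, τ) is connected.

Find clopen sets (U ∈ τ with X ∖ U ∈ τ):
  U = ∅, X ∖ U = {δ, ε, ζ, η, θ} — both open, so U is clopen.
  U = {δ, ε, ζ, η, θ}, X ∖ U = ∅ — both open, so U is clopen.
Only trivial clopens (∅ and X) exist, so (X, τ) is connected.
Compute connected components by grouping points that agree on all clopens:
  component: {δ, ε, ζ, η, θ}


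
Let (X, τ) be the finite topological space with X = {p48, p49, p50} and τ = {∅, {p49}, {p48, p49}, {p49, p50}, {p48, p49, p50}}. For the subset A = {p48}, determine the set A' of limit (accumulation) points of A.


A' = ∅

For each x ∈ X, list the open sets U ∈ τ with x ∈ U, then check whether U ∩ (A ∖ {x}) ≠ ∅ for every such U.
  x = p48: open {p48, p49} ∋ x has {p48, p49} ∩ (A ∖ {p48}) = ∅, so x is NOT a limit point.
  x = p49: open {p49} ∋ x has {p49} ∩ (A ∖ {p49}) = ∅, so x is NOT a limit point.
  x = p50: open {p49, p50} ∋ x has {p49, p50} ∩ (A ∖ {p50}) = ∅, so x is NOT a limit point.
Collecting: A' = ∅.


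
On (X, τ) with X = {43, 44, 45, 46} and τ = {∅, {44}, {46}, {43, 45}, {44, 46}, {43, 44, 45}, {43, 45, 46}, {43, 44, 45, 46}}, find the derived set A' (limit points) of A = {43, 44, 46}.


A' = {45}

For each x ∈ X, list the open sets U ∈ τ with x ∈ U, then check whether U ∩ (A ∖ {x}) ≠ ∅ for every such U.
  x = 43: open {43, 45} ∋ x has {43, 45} ∩ (A ∖ {43}) = ∅, so x is NOT a limit point.
  x = 44: open {44} ∋ x has {44} ∩ (A ∖ {44}) = ∅, so x is NOT a limit point.
  x = 45: opens ∋ x are {43, 45}, {43, 44, 45}, {43, 45, 46}, {43, 44, 45, 46}; each meets A ∖ {45}, so x IS a limit point.
  x = 46: open {46} ∋ x has {46} ∩ (A ∖ {46}) = ∅, so x is NOT a limit point.
Collecting: A' = {45}.


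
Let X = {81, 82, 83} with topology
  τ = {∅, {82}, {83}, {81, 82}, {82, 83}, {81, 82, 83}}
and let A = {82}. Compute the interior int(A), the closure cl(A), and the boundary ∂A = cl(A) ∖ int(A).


int(A) = {82}, cl(A) = {81, 82}, ∂A = {81}.

Closed sets in (X, τ) are complements of opens:
  closed(X, τ) = {∅, {81}, {83}, {81, 82}, {81, 83}, {81, 82, 83}}.
int(A) = ⋃ {U ∈ τ : U ⊆ A}. Opens contained in A: ∅, {82}.
Taking the union of these: int(A) = {82}.
cl(A) = ⋂ {C closed : A ⊆ C}. Closed sets containing A: {81, 82}, {81, 82, 83}.
Intersecting these: cl(A) = {81, 82}.
∂A = cl(A) ∖ int(A) = {81, 82} ∖ {82} = {81}.


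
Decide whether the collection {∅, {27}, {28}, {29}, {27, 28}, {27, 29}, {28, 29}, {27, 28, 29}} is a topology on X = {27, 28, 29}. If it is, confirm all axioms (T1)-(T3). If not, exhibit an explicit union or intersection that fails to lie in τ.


τ IS a topology on X.

Axiom (T1): ∅ ∈ τ? Yes; X ∈ τ? Yes.
Axiom (T2/T3): check pairwise unions and intersections of members of τ.
All pairwise intersections and unions checked — each lies in τ. Therefore τ satisfies (T1), (T2), (T3): it IS a topology on X.


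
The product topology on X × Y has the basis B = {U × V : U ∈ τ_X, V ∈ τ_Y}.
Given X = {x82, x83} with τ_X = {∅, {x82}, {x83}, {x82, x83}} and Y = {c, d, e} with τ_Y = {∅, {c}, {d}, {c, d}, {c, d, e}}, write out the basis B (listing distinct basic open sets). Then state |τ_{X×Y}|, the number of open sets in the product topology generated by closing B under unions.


Basis B = {∅ × ∅, {x82} × {c}, {x82} × {d}, {x83} × {c}, {x83} × {d}, {x82} × {c, d}, {x82, x83} × {c}, {x82, x83} × {d}, {x83} × {c, d}, {x82} × {c, d, e}, {x83} × {c, d, e}, {x82, x83} × {c, d}, {x82, x83} × {c, d, e}}; |τ_{X×Y}| = 25.

Enumerate products U × V with U ∈ τ_X, V ∈ τ_Y (deduplicated):
  ∅ × ∅ = {} (∅)
  {x82} × {c} = {(x82,c)}
  {x82} × {d} = {(x82,d)}
  {x83} × {c} = {(x83,c)}
  {x83} × {d} = {(x83,d)}
  {x82} × {c, d} = {(x82,c), (x82,d)}
  {x82, x83} × {c} = {(x82,c), (x83,c)}
  {x82, x83} × {d} = {(x82,d), (x83,d)}
  {x83} × {c, d} = {(x83,c), (x83,d)}
  {x82} × {c, d, e} = {(x82,c), (x82,d), (x82,e)}
  {x83} × {c, d, e} = {(x83,c), (x83,d), (x83,e)}
  {x82, x83} × {c, d} = {(x82,c), (x82,d), (x83,c), (x83,d)}
  {x82, x83} × {c, d, e} = {(x82,c), (x82,d), (x82,e), (x83,c), (x83,d), (x83,e)}
These 13 distinct sets form the basis B.
Close under arbitrary unions to get τ_{X×Y}; counting gives |τ_{X×Y}| = 25.


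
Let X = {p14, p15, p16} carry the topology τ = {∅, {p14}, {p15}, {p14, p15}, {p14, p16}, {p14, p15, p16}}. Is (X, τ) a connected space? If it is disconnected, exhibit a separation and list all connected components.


(X, τ) is disconnected; components = [{p15}, {p14, p16}].

Find clopen sets (U ∈ τ with X ∖ U ∈ τ):
  U = ∅, X ∖ U = {p14, p15, p16} — both open, so U is clopen.
  U = {p15}, X ∖ U = {p14, p16} — both open, so U is clopen.
  U = {p14, p16}, X ∖ U = {p15} — both open, so U is clopen.
  U = {p14, p15, p16}, X ∖ U = ∅ — both open, so U is clopen.
Nontrivial clopen(s) exist: e.g. {p15}. So (X, τ) is disconnected.
Compute connected components by grouping points that agree on all clopens:
  component: {p15}
  component: {p14, p16}


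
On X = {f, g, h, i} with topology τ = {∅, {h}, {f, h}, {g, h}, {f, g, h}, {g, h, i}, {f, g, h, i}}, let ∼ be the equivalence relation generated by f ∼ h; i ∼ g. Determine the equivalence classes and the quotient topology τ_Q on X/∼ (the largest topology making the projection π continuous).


X/∼ = {[f=h], [g=i]}; |τ_Q| = 3.

Equivalence classes: [f=h], [g=i].
Quotient map π: X → X/∼ sends f ↦ [f=h], g ↦ [g=i], h ↦ [f=h], i ↦ [g=i].
For each subset V ⊆ X/∼, compute π^{-1}(V) ⊆ X and check whether π^{-1}(V) ∈ τ. V is open in τ_Q iff π^{-1}(V) ∈ τ.
  V = {}: π^{-1}(V) = ∅ ∈ τ ✓.
  V = {[f=h]}: π^{-1}(V) = {f, h} ∈ τ ✓.
  V = {[g=i]}: π^{-1}(V) = {g, i} ∉ τ ✗.
  V = {[f=h], [g=i]}: π^{-1}(V) = {f, g, h, i} ∈ τ ✓.
Open sets in the quotient: τ_Q = {{}, {[f=h]}, {[f=h], [g=i]}} (3 elements).


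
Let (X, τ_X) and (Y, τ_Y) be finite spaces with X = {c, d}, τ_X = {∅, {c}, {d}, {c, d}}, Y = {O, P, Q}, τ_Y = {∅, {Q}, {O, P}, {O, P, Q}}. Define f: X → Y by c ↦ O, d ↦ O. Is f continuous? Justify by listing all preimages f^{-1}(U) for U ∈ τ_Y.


f IS continuous.

Compute f^{-1}(U) for each U ∈ τ_Y:
  U = ∅: f^{-1}(U) = ∅ ∈ τ_X ✓.
  U = {Q}: f^{-1}(U) = ∅ ∈ τ_X ✓.
  U = {O, P}: f^{-1}(U) = {c, d} ∈ τ_X ✓.
  U = {O, P, Q}: f^{-1}(U) = {c, d} ∈ τ_X ✓.
Every preimage lies in τ_X, so f IS continuous.


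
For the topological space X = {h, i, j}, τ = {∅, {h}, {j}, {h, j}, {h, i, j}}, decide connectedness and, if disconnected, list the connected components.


(X, τ) is connected.

Find clopen sets (U ∈ τ with X ∖ U ∈ τ):
  U = ∅, X ∖ U = {h, i, j} — both open, so U is clopen.
  U = {h, i, j}, X ∖ U = ∅ — both open, so U is clopen.
Only trivial clopens (∅ and X) exist, so (X, τ) is connected.
Compute connected components by grouping points that agree on all clopens:
  component: {h, i, j}


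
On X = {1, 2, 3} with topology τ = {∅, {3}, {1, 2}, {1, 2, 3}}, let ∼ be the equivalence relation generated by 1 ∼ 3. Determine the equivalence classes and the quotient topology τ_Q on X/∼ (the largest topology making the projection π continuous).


X/∼ = {[1=3], [2]}; |τ_Q| = 2.

Equivalence classes: [1=3], [2].
Quotient map π: X → X/∼ sends 1 ↦ [1=3], 2 ↦ [2], 3 ↦ [1=3].
For each subset V ⊆ X/∼, compute π^{-1}(V) ⊆ X and check whether π^{-1}(V) ∈ τ. V is open in τ_Q iff π^{-1}(V) ∈ τ.
  V = {}: π^{-1}(V) = ∅ ∈ τ ✓.
  V = {[1=3]}: π^{-1}(V) = {1, 3} ∉ τ ✗.
  V = {[2]}: π^{-1}(V) = {2} ∉ τ ✗.
  V = {[1=3], [2]}: π^{-1}(V) = {1, 2, 3} ∈ τ ✓.
Open sets in the quotient: τ_Q = {{}, {[1=3], [2]}} (2 elements).


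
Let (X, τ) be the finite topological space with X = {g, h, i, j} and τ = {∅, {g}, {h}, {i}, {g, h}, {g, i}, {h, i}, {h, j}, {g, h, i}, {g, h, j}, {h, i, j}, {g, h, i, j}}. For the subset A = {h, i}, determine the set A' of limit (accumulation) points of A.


A' = {j}

For each x ∈ X, list the open sets U ∈ τ with x ∈ U, then check whether U ∩ (A ∖ {x}) ≠ ∅ for every such U.
  x = g: open {g} ∋ x has {g} ∩ (A ∖ {g}) = ∅, so x is NOT a limit point.
  x = h: open {h} ∋ x has {h} ∩ (A ∖ {h}) = ∅, so x is NOT a limit point.
  x = i: open {i} ∋ x has {i} ∩ (A ∖ {i}) = ∅, so x is NOT a limit point.
  x = j: opens ∋ x are {h, j}, {g, h, j}, {h, i, j}, {g, h, i, j}; each meets A ∖ {j}, so x IS a limit point.
Collecting: A' = {j}.


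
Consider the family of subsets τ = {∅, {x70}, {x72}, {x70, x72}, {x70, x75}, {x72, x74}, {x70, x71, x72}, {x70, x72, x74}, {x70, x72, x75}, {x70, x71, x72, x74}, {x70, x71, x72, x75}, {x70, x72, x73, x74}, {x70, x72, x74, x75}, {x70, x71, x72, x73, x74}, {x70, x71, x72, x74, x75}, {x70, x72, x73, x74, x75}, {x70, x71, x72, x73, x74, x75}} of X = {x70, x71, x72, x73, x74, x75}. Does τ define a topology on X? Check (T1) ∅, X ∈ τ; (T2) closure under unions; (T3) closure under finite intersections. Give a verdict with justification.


τ IS a topology on X.

Axiom (T1): ∅ ∈ τ? Yes; X ∈ τ? Yes.
Axiom (T2/T3): check pairwise unions and intersections of members of τ.
All pairwise intersections and unions checked — each lies in τ. Therefore τ satisfies (T1), (T2), (T3): it IS a topology on X.


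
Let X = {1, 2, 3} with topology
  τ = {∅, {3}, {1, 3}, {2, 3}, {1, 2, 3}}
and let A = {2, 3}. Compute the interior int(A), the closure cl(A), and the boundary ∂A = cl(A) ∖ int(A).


int(A) = {2, 3}, cl(A) = {1, 2, 3}, ∂A = {1}.

Closed sets in (X, τ) are complements of opens:
  closed(X, τ) = {∅, {1}, {2}, {1, 2}, {1, 2, 3}}.
int(A) = ⋃ {U ∈ τ : U ⊆ A}. Opens contained in A: ∅, {3}, {2, 3}.
Taking the union of these: int(A) = {2, 3}.
cl(A) = ⋂ {C closed : A ⊆ C}. Closed sets containing A: {1, 2, 3}.
Intersecting these: cl(A) = {1, 2, 3}.
∂A = cl(A) ∖ int(A) = {1, 2, 3} ∖ {2, 3} = {1}.


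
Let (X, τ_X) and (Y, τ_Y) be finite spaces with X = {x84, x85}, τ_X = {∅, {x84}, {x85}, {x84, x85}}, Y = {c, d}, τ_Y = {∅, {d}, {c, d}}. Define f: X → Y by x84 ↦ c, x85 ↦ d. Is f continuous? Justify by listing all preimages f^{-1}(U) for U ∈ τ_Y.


f IS continuous.

Compute f^{-1}(U) for each U ∈ τ_Y:
  U = ∅: f^{-1}(U) = ∅ ∈ τ_X ✓.
  U = {d}: f^{-1}(U) = {x85} ∈ τ_X ✓.
  U = {c, d}: f^{-1}(U) = {x84, x85} ∈ τ_X ✓.
Every preimage lies in τ_X, so f IS continuous.


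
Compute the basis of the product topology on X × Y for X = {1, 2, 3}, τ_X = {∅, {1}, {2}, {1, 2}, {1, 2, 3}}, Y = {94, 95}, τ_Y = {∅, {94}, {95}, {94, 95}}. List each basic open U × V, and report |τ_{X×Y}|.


Basis B = {∅ × ∅, {1} × {94}, {1} × {95}, {2} × {94}, {2} × {95}, {1} × {94, 95}, {1, 2} × {94}, {1, 2} × {95}, {2} × {94, 95}, {1, 2, 3} × {94}, {1, 2, 3} × {95}, {1, 2} × {94, 95}, {1, 2, 3} × {94, 95}}; |τ_{X×Y}| = 25.

Enumerate products U × V with U ∈ τ_X, V ∈ τ_Y (deduplicated):
  ∅ × ∅ = {} (∅)
  {1} × {94} = {(1,94)}
  {1} × {95} = {(1,95)}
  {2} × {94} = {(2,94)}
  {2} × {95} = {(2,95)}
  {1} × {94, 95} = {(1,94), (1,95)}
  {1, 2} × {94} = {(1,94), (2,94)}
  {1, 2} × {95} = {(1,95), (2,95)}
  {2} × {94, 95} = {(2,94), (2,95)}
  {1, 2, 3} × {94} = {(1,94), (2,94), (3,94)}
  {1, 2, 3} × {95} = {(1,95), (2,95), (3,95)}
  {1, 2} × {94, 95} = {(1,94), (1,95), (2,94), (2,95)}
  {1, 2, 3} × {94, 95} = {(1,94), (1,95), (2,94), (2,95), (3,94), (3,95)}
These 13 distinct sets form the basis B.
Close under arbitrary unions to get τ_{X×Y}; counting gives |τ_{X×Y}| = 25.


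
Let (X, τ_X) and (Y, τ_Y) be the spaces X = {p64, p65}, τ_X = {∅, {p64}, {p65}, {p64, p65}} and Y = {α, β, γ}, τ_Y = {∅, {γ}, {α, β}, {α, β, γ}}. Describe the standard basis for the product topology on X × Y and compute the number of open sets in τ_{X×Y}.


Basis B = {∅ × ∅, {p64} × {γ}, {p65} × {γ}, {p64} × {α, β}, {p64, p65} × {γ}, {p65} × {α, β}, {p64} × {α, β, γ}, {p65} × {α, β, γ}, {p64, p65} × {α, β}, {p64, p65} × {α, β, γ}}; |τ_{X×Y}| = 16.

Enumerate products U × V with U ∈ τ_X, V ∈ τ_Y (deduplicated):
  ∅ × ∅ = {} (∅)
  {p64} × {γ} = {(p64,γ)}
  {p65} × {γ} = {(p65,γ)}
  {p64} × {α, β} = {(p64,α), (p64,β)}
  {p64, p65} × {γ} = {(p64,γ), (p65,γ)}
  {p65} × {α, β} = {(p65,α), (p65,β)}
  {p64} × {α, β, γ} = {(p64,α), (p64,β), (p64,γ)}
  {p65} × {α, β, γ} = {(p65,α), (p65,β), (p65,γ)}
  {p64, p65} × {α, β} = {(p64,α), (p64,β), (p65,α), (p65,β)}
  {p64, p65} × {α, β, γ} = {(p64,α), (p64,β), (p64,γ), (p65,α), (p65,β), (p65,γ)}
These 10 distinct sets form the basis B.
Close under arbitrary unions to get τ_{X×Y}; counting gives |τ_{X×Y}| = 16.


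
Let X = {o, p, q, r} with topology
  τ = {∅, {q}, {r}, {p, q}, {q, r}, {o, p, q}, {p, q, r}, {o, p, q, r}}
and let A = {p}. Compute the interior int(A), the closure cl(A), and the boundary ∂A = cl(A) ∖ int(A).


int(A) = ∅, cl(A) = {o, p}, ∂A = {o, p}.

Closed sets in (X, τ) are complements of opens:
  closed(X, τ) = {∅, {o}, {r}, {o, p}, {o, r}, {o, p, q}, {o, p, r}, {o, p, q, r}}.
int(A) = ⋃ {U ∈ τ : U ⊆ A}. Opens contained in A: ∅.
Taking the union of these: int(A) = ∅.
cl(A) = ⋂ {C closed : A ⊆ C}. Closed sets containing A: {o, p}, {o, p, q}, {o, p, r}, {o, p, q, r}.
Intersecting these: cl(A) = {o, p}.
∂A = cl(A) ∖ int(A) = {o, p} ∖ ∅ = {o, p}.


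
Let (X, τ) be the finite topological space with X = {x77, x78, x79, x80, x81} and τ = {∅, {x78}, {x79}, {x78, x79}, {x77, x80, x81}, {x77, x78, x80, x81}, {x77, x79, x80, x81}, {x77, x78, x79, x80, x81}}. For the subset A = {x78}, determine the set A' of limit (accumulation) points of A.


A' = ∅

For each x ∈ X, list the open sets U ∈ τ with x ∈ U, then check whether U ∩ (A ∖ {x}) ≠ ∅ for every such U.
  x = x77: open {x77, x80, x81} ∋ x has {x77, x80, x81} ∩ (A ∖ {x77}) = ∅, so x is NOT a limit point.
  x = x78: open {x78} ∋ x has {x78} ∩ (A ∖ {x78}) = ∅, so x is NOT a limit point.
  x = x79: open {x79} ∋ x has {x79} ∩ (A ∖ {x79}) = ∅, so x is NOT a limit point.
  x = x80: open {x77, x80, x81} ∋ x has {x77, x80, x81} ∩ (A ∖ {x80}) = ∅, so x is NOT a limit point.
  x = x81: open {x77, x80, x81} ∋ x has {x77, x80, x81} ∩ (A ∖ {x81}) = ∅, so x is NOT a limit point.
Collecting: A' = ∅.


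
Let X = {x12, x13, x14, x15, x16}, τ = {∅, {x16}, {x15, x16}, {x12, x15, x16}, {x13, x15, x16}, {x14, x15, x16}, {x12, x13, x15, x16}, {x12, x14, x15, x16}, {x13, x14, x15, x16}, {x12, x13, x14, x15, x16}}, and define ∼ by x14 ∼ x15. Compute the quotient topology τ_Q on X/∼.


X/∼ = {[x12], [x13], [x14=x15], [x16]}; |τ_Q| = 6.

Equivalence classes: [x12], [x13], [x14=x15], [x16].
Quotient map π: X → X/∼ sends x12 ↦ [x12], x13 ↦ [x13], x14 ↦ [x14=x15], x15 ↦ [x14=x15], x16 ↦ [x16].
For each subset V ⊆ X/∼, compute π^{-1}(V) ⊆ X and check whether π^{-1}(V) ∈ τ. V is open in τ_Q iff π^{-1}(V) ∈ τ.
  V = {}: π^{-1}(V) = ∅ ∈ τ ✓.
  V = {[x12]}: π^{-1}(V) = {x12} ∉ τ ✗.
  V = {[x13]}: π^{-1}(V) = {x13} ∉ τ ✗.
  V = {[x12], [x13]}: π^{-1}(V) = {x12, x13} ∉ τ ✗.
  V = {[x14=x15]}: π^{-1}(V) = {x14, x15} ∉ τ ✗.
  V = {[x12], [x14=x15]}: π^{-1}(V) = {x12, x14, x15} ∉ τ ✗.
  V = {[x13], [x14=x15]}: π^{-1}(V) = {x13, x14, x15} ∉ τ ✗.
  V = {[x12], [x13], [x14=x15]}: π^{-1}(V) = {x12, x13, x14, x15} ∉ τ ✗.
  V = {[x16]}: π^{-1}(V) = {x16} ∈ τ ✓.
  V = {[x12], [x16]}: π^{-1}(V) = {x12, x16} ∉ τ ✗.
  V = {[x13], [x16]}: π^{-1}(V) = {x13, x16} ∉ τ ✗.
  V = {[x12], [x13], [x16]}: π^{-1}(V) = {x12, x13, x16} ∉ τ ✗.
  V = {[x14=x15], [x16]}: π^{-1}(V) = {x14, x15, x16} ∈ τ ✓.
  V = {[x12], [x14=x15], [x16]}: π^{-1}(V) = {x12, x14, x15, x16} ∈ τ ✓.
  V = {[x13], [x14=x15], [x16]}: π^{-1}(V) = {x13, x14, x15, x16} ∈ τ ✓.
  V = {[x12], [x13], [x14=x15], [x16]}: π^{-1}(V) = {x12, x13, x14, x15, x16} ∈ τ ✓.
Open sets in the quotient: τ_Q = {{}, {[x16]}, {[x14=x15], [x16]}, {[x12], [x14=x15], [x16]}, {[x13], [x14=x15], [x16]}, {[x12], [x13], [x14=x15], [x16]}} (6 elements).


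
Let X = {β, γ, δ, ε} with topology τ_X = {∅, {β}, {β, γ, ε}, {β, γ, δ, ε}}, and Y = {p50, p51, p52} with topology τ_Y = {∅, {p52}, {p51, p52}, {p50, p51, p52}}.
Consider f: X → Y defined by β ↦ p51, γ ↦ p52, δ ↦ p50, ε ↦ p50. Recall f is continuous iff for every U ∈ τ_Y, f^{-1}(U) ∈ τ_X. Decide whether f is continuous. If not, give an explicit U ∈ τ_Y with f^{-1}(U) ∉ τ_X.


f is NOT continuous.

Compute f^{-1}(U) for each U ∈ τ_Y:
  U = ∅: f^{-1}(U) = ∅ ∈ τ_X ✓.
  U = {p52}: f^{-1}(U) = {γ} ∉ τ_X ✗.
  U = {p51, p52}: f^{-1}(U) = {β, γ} ∉ τ_X ✗.
  U = {p50, p51, p52}: f^{-1}(U) = {β, γ, δ, ε} ∈ τ_X ✓.
Found U = {p52} with f^{-1}(U) = {γ} not in τ_X. Therefore f is NOT continuous.


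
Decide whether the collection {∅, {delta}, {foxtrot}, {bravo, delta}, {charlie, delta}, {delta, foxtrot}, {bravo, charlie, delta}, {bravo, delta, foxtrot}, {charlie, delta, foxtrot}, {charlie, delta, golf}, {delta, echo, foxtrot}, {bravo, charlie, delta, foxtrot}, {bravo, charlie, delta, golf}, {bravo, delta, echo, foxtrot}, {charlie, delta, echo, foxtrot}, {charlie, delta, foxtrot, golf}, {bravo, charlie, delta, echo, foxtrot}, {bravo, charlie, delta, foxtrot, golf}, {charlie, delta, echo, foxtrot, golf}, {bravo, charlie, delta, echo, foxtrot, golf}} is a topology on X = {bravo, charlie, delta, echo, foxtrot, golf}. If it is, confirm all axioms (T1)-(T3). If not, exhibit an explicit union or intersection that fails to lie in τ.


τ IS a topology on X.

Axiom (T1): ∅ ∈ τ? Yes; X ∈ τ? Yes.
Axiom (T2/T3): check pairwise unions and intersections of members of τ.
All pairwise intersections and unions checked — each lies in τ. Therefore τ satisfies (T1), (T2), (T3): it IS a topology on X.


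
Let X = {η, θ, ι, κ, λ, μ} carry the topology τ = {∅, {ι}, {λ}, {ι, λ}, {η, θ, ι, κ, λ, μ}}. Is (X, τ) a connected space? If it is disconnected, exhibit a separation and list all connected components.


(X, τ) is connected.

Find clopen sets (U ∈ τ with X ∖ U ∈ τ):
  U = ∅, X ∖ U = {η, θ, ι, κ, λ, μ} — both open, so U is clopen.
  U = {η, θ, ι, κ, λ, μ}, X ∖ U = ∅ — both open, so U is clopen.
Only trivial clopens (∅ and X) exist, so (X, τ) is connected.
Compute connected components by grouping points that agree on all clopens:
  component: {η, θ, ι, κ, λ, μ}


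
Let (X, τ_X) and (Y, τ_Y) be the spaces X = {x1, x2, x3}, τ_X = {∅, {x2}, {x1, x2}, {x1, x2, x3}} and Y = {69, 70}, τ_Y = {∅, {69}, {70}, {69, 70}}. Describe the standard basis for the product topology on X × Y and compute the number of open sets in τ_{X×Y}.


Basis B = {∅ × ∅, {x2} × {69}, {x2} × {70}, {x1, x2} × {69}, {x1, x2} × {70}, {x2} × {69, 70}, {x1, x2, x3} × {69}, {x1, x2, x3} × {70}, {x1, x2} × {69, 70}, {x1, x2, x3} × {69, 70}}; |τ_{X×Y}| = 16.

Enumerate products U × V with U ∈ τ_X, V ∈ τ_Y (deduplicated):
  ∅ × ∅ = {} (∅)
  {x2} × {69} = {(x2,69)}
  {x2} × {70} = {(x2,70)}
  {x1, x2} × {69} = {(x1,69), (x2,69)}
  {x1, x2} × {70} = {(x1,70), (x2,70)}
  {x2} × {69, 70} = {(x2,69), (x2,70)}
  {x1, x2, x3} × {69} = {(x1,69), (x2,69), (x3,69)}
  {x1, x2, x3} × {70} = {(x1,70), (x2,70), (x3,70)}
  {x1, x2} × {69, 70} = {(x1,69), (x1,70), (x2,69), (x2,70)}
  {x1, x2, x3} × {69, 70} = {(x1,69), (x1,70), (x2,69), (x2,70), (x3,69), (x3,70)}
These 10 distinct sets form the basis B.
Close under arbitrary unions to get τ_{X×Y}; counting gives |τ_{X×Y}| = 16.


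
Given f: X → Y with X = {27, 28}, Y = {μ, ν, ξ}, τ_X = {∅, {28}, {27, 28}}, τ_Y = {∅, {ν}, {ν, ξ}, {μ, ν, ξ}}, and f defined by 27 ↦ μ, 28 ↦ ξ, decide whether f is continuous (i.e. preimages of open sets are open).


f IS continuous.

Compute f^{-1}(U) for each U ∈ τ_Y:
  U = ∅: f^{-1}(U) = ∅ ∈ τ_X ✓.
  U = {ν}: f^{-1}(U) = ∅ ∈ τ_X ✓.
  U = {ν, ξ}: f^{-1}(U) = {28} ∈ τ_X ✓.
  U = {μ, ν, ξ}: f^{-1}(U) = {27, 28} ∈ τ_X ✓.
Every preimage lies in τ_X, so f IS continuous.


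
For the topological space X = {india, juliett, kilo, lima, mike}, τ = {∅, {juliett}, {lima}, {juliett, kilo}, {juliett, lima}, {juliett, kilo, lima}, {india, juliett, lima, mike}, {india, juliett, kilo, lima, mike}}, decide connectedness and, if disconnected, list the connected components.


(X, τ) is connected.

Find clopen sets (U ∈ τ with X ∖ U ∈ τ):
  U = ∅, X ∖ U = {india, juliett, kilo, lima, mike} — both open, so U is clopen.
  U = {india, juliett, kilo, lima, mike}, X ∖ U = ∅ — both open, so U is clopen.
Only trivial clopens (∅ and X) exist, so (X, τ) is connected.
Compute connected components by grouping points that agree on all clopens:
  component: {india, juliett, kilo, lima, mike}


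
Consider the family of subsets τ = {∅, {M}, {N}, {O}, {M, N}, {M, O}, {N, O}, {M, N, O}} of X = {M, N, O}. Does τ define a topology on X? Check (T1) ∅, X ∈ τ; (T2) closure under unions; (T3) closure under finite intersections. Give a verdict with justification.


τ IS a topology on X.

Axiom (T1): ∅ ∈ τ? Yes; X ∈ τ? Yes.
Axiom (T2/T3): check pairwise unions and intersections of members of τ.
All pairwise intersections and unions checked — each lies in τ. Therefore τ satisfies (T1), (T2), (T3): it IS a topology on X.


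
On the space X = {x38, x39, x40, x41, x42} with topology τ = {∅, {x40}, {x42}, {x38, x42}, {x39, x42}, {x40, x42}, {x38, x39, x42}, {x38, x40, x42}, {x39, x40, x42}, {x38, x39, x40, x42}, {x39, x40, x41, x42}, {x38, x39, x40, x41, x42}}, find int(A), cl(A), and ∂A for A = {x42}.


int(A) = {x42}, cl(A) = {x38, x39, x41, x42}, ∂A = {x38, x39, x41}.

Closed sets in (X, τ) are complements of opens:
  closed(X, τ) = {∅, {x38}, {x41}, {x38, x41}, {x39, x41}, {x40, x41}, {x38, x39, x41}, {x38, x40, x41}, {x39, x40, x41}, {x38, x39, x40, x41}, {x38, x39, x41, x42}, {x38, x39, x40, x41, x42}}.
int(A) = ⋃ {U ∈ τ : U ⊆ A}. Opens contained in A: ∅, {x42}.
Taking the union of these: int(A) = {x42}.
cl(A) = ⋂ {C closed : A ⊆ C}. Closed sets containing A: {x38, x39, x41, x42}, {x38, x39, x40, x41, x42}.
Intersecting these: cl(A) = {x38, x39, x41, x42}.
∂A = cl(A) ∖ int(A) = {x38, x39, x41, x42} ∖ {x42} = {x38, x39, x41}.


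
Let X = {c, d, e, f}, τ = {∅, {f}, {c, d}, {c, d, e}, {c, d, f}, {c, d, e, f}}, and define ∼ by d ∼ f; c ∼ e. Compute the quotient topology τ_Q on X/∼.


X/∼ = {[c=e], [d=f]}; |τ_Q| = 2.

Equivalence classes: [c=e], [d=f].
Quotient map π: X → X/∼ sends c ↦ [c=e], d ↦ [d=f], e ↦ [c=e], f ↦ [d=f].
For each subset V ⊆ X/∼, compute π^{-1}(V) ⊆ X and check whether π^{-1}(V) ∈ τ. V is open in τ_Q iff π^{-1}(V) ∈ τ.
  V = {}: π^{-1}(V) = ∅ ∈ τ ✓.
  V = {[c=e]}: π^{-1}(V) = {c, e} ∉ τ ✗.
  V = {[d=f]}: π^{-1}(V) = {d, f} ∉ τ ✗.
  V = {[c=e], [d=f]}: π^{-1}(V) = {c, d, e, f} ∈ τ ✓.
Open sets in the quotient: τ_Q = {{}, {[c=e], [d=f]}} (2 elements).


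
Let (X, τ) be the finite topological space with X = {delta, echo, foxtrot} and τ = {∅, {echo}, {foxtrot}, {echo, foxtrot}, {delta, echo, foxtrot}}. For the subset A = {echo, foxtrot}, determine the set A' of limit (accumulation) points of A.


A' = {delta}

For each x ∈ X, list the open sets U ∈ τ with x ∈ U, then check whether U ∩ (A ∖ {x}) ≠ ∅ for every such U.
  x = delta: opens ∋ x are {delta, echo, foxtrot}; each meets A ∖ {delta}, so x IS a limit point.
  x = echo: open {echo} ∋ x has {echo} ∩ (A ∖ {echo}) = ∅, so x is NOT a limit point.
  x = foxtrot: open {foxtrot} ∋ x has {foxtrot} ∩ (A ∖ {foxtrot}) = ∅, so x is NOT a limit point.
Collecting: A' = {delta}.


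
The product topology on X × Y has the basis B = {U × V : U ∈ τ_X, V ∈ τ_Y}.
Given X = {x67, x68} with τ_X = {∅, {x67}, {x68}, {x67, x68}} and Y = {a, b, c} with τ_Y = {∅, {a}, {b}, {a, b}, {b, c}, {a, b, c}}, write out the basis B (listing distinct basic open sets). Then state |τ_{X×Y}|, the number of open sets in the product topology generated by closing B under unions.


Basis B = {∅ × ∅, {x67} × {a}, {x67} × {b}, {x68} × {a}, {x68} × {b}, {x67} × {a, b}, {x67, x68} × {a}, {x67} × {b, c}, {x67, x68} × {b}, {x68} × {a, b}, {x68} × {b, c}, {x67} × {a, b, c}, {x68} × {a, b, c}, {x67, x68} × {a, b}, {x67, x68} × {b, c}, {x67, x68} × {a, b, c}}; |τ_{X×Y}| = 36.

Enumerate products U × V with U ∈ τ_X, V ∈ τ_Y (deduplicated):
  ∅ × ∅ = {} (∅)
  {x67} × {a} = {(x67,a)}
  {x67} × {b} = {(x67,b)}
  {x68} × {a} = {(x68,a)}
  {x68} × {b} = {(x68,b)}
  {x67} × {a, b} = {(x67,a), (x67,b)}
  {x67, x68} × {a} = {(x67,a), (x68,a)}
  {x67} × {b, c} = {(x67,b), (x67,c)}
  {x67, x68} × {b} = {(x67,b), (x68,b)}
  {x68} × {a, b} = {(x68,a), (x68,b)}
  {x68} × {b, c} = {(x68,b), (x68,c)}
  {x67} × {a, b, c} = {(x67,a), (x67,b), (x67,c)}
  {x68} × {a, b, c} = {(x68,a), (x68,b), (x68,c)}
  {x67, x68} × {a, b} = {(x67,a), (x67,b), (x68,a), (x68,b)}
  {x67, x68} × {b, c} = {(x67,b), (x67,c), (x68,b), (x68,c)}
  {x67, x68} × {a, b, c} = {(x67,a), (x67,b), (x67,c), (x68,a), (x68,b), (x68,c)}
These 16 distinct sets form the basis B.
Close under arbitrary unions to get τ_{X×Y}; counting gives |τ_{X×Y}| = 36.


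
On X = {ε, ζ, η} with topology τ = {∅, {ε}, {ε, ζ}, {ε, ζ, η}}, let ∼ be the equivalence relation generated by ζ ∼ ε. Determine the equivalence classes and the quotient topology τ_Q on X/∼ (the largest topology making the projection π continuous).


X/∼ = {[ε=ζ], [η]}; |τ_Q| = 3.

Equivalence classes: [ε=ζ], [η].
Quotient map π: X → X/∼ sends ε ↦ [ε=ζ], ζ ↦ [ε=ζ], η ↦ [η].
For each subset V ⊆ X/∼, compute π^{-1}(V) ⊆ X and check whether π^{-1}(V) ∈ τ. V is open in τ_Q iff π^{-1}(V) ∈ τ.
  V = {}: π^{-1}(V) = ∅ ∈ τ ✓.
  V = {[ε=ζ]}: π^{-1}(V) = {ε, ζ} ∈ τ ✓.
  V = {[η]}: π^{-1}(V) = {η} ∉ τ ✗.
  V = {[ε=ζ], [η]}: π^{-1}(V) = {ε, ζ, η} ∈ τ ✓.
Open sets in the quotient: τ_Q = {{}, {[ε=ζ]}, {[ε=ζ], [η]}} (3 elements).


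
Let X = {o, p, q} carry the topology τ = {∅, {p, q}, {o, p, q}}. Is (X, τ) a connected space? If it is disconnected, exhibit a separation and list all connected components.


(X, τ) is connected.

Find clopen sets (U ∈ τ with X ∖ U ∈ τ):
  U = ∅, X ∖ U = {o, p, q} — both open, so U is clopen.
  U = {o, p, q}, X ∖ U = ∅ — both open, so U is clopen.
Only trivial clopens (∅ and X) exist, so (X, τ) is connected.
Compute connected components by grouping points that agree on all clopens:
  component: {o, p, q}


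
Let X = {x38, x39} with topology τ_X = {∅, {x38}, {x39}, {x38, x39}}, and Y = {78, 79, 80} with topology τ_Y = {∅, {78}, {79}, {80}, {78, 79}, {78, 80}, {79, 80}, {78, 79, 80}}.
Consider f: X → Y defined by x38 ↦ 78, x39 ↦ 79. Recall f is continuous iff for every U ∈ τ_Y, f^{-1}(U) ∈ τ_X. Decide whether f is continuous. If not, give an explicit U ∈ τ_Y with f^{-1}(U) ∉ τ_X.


f IS continuous.

Compute f^{-1}(U) for each U ∈ τ_Y:
  U = ∅: f^{-1}(U) = ∅ ∈ τ_X ✓.
  U = {78}: f^{-1}(U) = {x38} ∈ τ_X ✓.
  U = {79}: f^{-1}(U) = {x39} ∈ τ_X ✓.
  U = {80}: f^{-1}(U) = ∅ ∈ τ_X ✓.
  U = {78, 79}: f^{-1}(U) = {x38, x39} ∈ τ_X ✓.
  U = {78, 80}: f^{-1}(U) = {x38} ∈ τ_X ✓.
  U = {79, 80}: f^{-1}(U) = {x39} ∈ τ_X ✓.
  U = {78, 79, 80}: f^{-1}(U) = {x38, x39} ∈ τ_X ✓.
Every preimage lies in τ_X, so f IS continuous.


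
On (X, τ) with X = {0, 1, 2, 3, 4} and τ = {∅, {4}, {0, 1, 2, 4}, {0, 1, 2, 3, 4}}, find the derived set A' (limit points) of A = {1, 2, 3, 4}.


A' = {0, 1, 2, 3}

For each x ∈ X, list the open sets U ∈ τ with x ∈ U, then check whether U ∩ (A ∖ {x}) ≠ ∅ for every such U.
  x = 0: opens ∋ x are {0, 1, 2, 4}, {0, 1, 2, 3, 4}; each meets A ∖ {0}, so x IS a limit point.
  x = 1: opens ∋ x are {0, 1, 2, 4}, {0, 1, 2, 3, 4}; each meets A ∖ {1}, so x IS a limit point.
  x = 2: opens ∋ x are {0, 1, 2, 4}, {0, 1, 2, 3, 4}; each meets A ∖ {2}, so x IS a limit point.
  x = 3: opens ∋ x are {0, 1, 2, 3, 4}; each meets A ∖ {3}, so x IS a limit point.
  x = 4: open {4} ∋ x has {4} ∩ (A ∖ {4}) = ∅, so x is NOT a limit point.
Collecting: A' = {0, 1, 2, 3}.


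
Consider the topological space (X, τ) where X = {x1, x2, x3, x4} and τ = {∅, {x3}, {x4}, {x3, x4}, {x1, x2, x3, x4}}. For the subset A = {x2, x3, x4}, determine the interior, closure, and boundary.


int(A) = {x3, x4}, cl(A) = {x1, x2, x3, x4}, ∂A = {x1, x2}.

Closed sets in (X, τ) are complements of opens:
  closed(X, τ) = {∅, {x1, x2}, {x1, x2, x3}, {x1, x2, x4}, {x1, x2, x3, x4}}.
int(A) = ⋃ {U ∈ τ : U ⊆ A}. Opens contained in A: ∅, {x3}, {x4}, {x3, x4}.
Taking the union of these: int(A) = {x3, x4}.
cl(A) = ⋂ {C closed : A ⊆ C}. Closed sets containing A: {x1, x2, x3, x4}.
Intersecting these: cl(A) = {x1, x2, x3, x4}.
∂A = cl(A) ∖ int(A) = {x1, x2, x3, x4} ∖ {x3, x4} = {x1, x2}.


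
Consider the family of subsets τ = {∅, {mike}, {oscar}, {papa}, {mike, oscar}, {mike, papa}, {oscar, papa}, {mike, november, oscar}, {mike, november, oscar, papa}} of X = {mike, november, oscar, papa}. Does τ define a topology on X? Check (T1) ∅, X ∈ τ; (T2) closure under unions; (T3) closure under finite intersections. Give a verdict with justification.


τ is NOT a topology on X.

Axiom (T1): ∅ ∈ τ? Yes; X ∈ τ? Yes.
Axiom (T2/T3): check pairwise unions and intersections of members of τ.
Counterexample for (T2): {mike} ∪ {oscar, papa} = {mike, oscar, papa} ∉ τ. Therefore τ is NOT a topology.


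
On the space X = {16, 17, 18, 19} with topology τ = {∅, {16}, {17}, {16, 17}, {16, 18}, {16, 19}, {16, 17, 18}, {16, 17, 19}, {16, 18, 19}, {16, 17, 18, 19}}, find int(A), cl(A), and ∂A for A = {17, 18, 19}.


int(A) = {17}, cl(A) = {17, 18, 19}, ∂A = {18, 19}.

Closed sets in (X, τ) are complements of opens:
  closed(X, τ) = {∅, {17}, {18}, {19}, {17, 18}, {17, 19}, {18, 19}, {16, 18, 19}, {17, 18, 19}, {16, 17, 18, 19}}.
int(A) = ⋃ {U ∈ τ : U ⊆ A}. Opens contained in A: ∅, {17}.
Taking the union of these: int(A) = {17}.
cl(A) = ⋂ {C closed : A ⊆ C}. Closed sets containing A: {17, 18, 19}, {16, 17, 18, 19}.
Intersecting these: cl(A) = {17, 18, 19}.
∂A = cl(A) ∖ int(A) = {17, 18, 19} ∖ {17} = {18, 19}.


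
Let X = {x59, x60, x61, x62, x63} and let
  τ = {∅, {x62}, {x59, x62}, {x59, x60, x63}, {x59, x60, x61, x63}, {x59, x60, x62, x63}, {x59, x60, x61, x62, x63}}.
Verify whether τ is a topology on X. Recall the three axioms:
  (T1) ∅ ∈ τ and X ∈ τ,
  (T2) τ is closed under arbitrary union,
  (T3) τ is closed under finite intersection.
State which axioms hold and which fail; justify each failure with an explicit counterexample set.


τ is NOT a topology on X.

Axiom (T1): ∅ ∈ τ? Yes; X ∈ τ? Yes.
Axiom (T2/T3): check pairwise unions and intersections of members of τ.
Counterexample for (T3): {x59, x62} ∩ {x59, x60, x63} = {x59} ∉ τ. Therefore τ is NOT a topology.


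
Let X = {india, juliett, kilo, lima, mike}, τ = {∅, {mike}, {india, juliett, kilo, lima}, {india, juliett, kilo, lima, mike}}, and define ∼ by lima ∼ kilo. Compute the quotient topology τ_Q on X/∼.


X/∼ = {[india], [juliett], [kilo=lima], [mike]}; |τ_Q| = 4.

Equivalence classes: [india], [juliett], [kilo=lima], [mike].
Quotient map π: X → X/∼ sends india ↦ [india], juliett ↦ [juliett], kilo ↦ [kilo=lima], lima ↦ [kilo=lima], mike ↦ [mike].
For each subset V ⊆ X/∼, compute π^{-1}(V) ⊆ X and check whether π^{-1}(V) ∈ τ. V is open in τ_Q iff π^{-1}(V) ∈ τ.
  V = {}: π^{-1}(V) = ∅ ∈ τ ✓.
  V = {[india]}: π^{-1}(V) = {india} ∉ τ ✗.
  V = {[juliett]}: π^{-1}(V) = {juliett} ∉ τ ✗.
  V = {[india], [juliett]}: π^{-1}(V) = {india, juliett} ∉ τ ✗.
  V = {[kilo=lima]}: π^{-1}(V) = {kilo, lima} ∉ τ ✗.
  V = {[india], [kilo=lima]}: π^{-1}(V) = {india, kilo, lima} ∉ τ ✗.
  V = {[juliett], [kilo=lima]}: π^{-1}(V) = {juliett, kilo, lima} ∉ τ ✗.
  V = {[india], [juliett], [kilo=lima]}: π^{-1}(V) = {india, juliett, kilo, lima} ∈ τ ✓.
  V = {[mike]}: π^{-1}(V) = {mike} ∈ τ ✓.
  V = {[india], [mike]}: π^{-1}(V) = {india, mike} ∉ τ ✗.
  V = {[juliett], [mike]}: π^{-1}(V) = {juliett, mike} ∉ τ ✗.
  V = {[india], [juliett], [mike]}: π^{-1}(V) = {india, juliett, mike} ∉ τ ✗.
  V = {[kilo=lima], [mike]}: π^{-1}(V) = {kilo, lima, mike} ∉ τ ✗.
  V = {[india], [kilo=lima], [mike]}: π^{-1}(V) = {india, kilo, lima, mike} ∉ τ ✗.
  V = {[juliett], [kilo=lima], [mike]}: π^{-1}(V) = {juliett, kilo, lima, mike} ∉ τ ✗.
  V = {[india], [juliett], [kilo=lima], [mike]}: π^{-1}(V) = {india, juliett, kilo, lima, mike} ∈ τ ✓.
Open sets in the quotient: τ_Q = {{}, {[india], [juliett], [kilo=lima]}, {[mike]}, {[india], [juliett], [kilo=lima], [mike]}} (4 elements).
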